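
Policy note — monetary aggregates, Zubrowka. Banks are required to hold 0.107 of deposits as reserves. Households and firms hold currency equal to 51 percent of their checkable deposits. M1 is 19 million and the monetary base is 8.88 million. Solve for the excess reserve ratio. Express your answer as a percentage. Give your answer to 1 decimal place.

Using m = M/MB = 19/8.88 ≈ 2.139640. Since m = (1 + c)/(c + rr + e), the denominator satisfies c + rr + e = (1 + c)/m = (1 + 0.51) / 2.139640 ≈ 0.705726.
With c = 0.51 and rr = 0.107, the excess reserve ratio is 0.705726 − 0.51 − 0.107 = 0.088726.

8.9%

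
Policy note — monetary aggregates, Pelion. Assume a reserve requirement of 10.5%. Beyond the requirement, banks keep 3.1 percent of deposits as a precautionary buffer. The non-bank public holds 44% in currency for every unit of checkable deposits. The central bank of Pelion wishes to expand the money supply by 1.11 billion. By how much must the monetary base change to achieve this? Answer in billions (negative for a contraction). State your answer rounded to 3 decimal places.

The money multiplier is m = (1 + c) / (rr + e + c) = (1 + 0.44) / (0.105 + 0.031 + 0.44) = 2.5.
ΔMB = ΔM / m = (+1.11) / 2.5 = 0.444 billion.

0.444 billion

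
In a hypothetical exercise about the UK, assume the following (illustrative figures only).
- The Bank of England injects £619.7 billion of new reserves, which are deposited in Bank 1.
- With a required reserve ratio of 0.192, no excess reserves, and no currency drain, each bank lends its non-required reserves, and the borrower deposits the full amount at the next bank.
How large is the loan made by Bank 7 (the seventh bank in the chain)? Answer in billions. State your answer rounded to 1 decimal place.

£139.3 billion

Each bank lends a fraction (1 − rr) = 0.8080 of the deposit it receives, so Bank 7 receives 619.7·0.8080^6 and lends 619.7·0.8080^7 ≈ 139.3353 billion.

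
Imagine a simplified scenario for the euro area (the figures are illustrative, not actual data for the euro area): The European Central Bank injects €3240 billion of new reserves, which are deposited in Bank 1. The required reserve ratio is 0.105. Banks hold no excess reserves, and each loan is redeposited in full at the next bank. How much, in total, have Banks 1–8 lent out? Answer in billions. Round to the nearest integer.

Bank i lends (1 − rr)^i of the original deposit: Bank 1 lends 3240·0.8950 = 2899.8000, Bank 2 lends 3240·0.8950² = 2595.3210, and so on.
Summing a geometric series: total = 3240·[0.8950·(1 − 0.8950^8) / (1 − 0.8950)] ≈ 16247.0757 billion.

€16247 billion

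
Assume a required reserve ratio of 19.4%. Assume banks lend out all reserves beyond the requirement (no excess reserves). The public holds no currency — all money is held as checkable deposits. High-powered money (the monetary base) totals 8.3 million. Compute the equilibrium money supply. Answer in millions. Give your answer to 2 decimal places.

42.78 million

With no currency drain or excess reserves, the money multiplier is m = 1/rr = 1/0.194 ≈ 5.1546.
Money supply M = m × MB = 5.1546 × 8.3 ≈ 42.7832 million.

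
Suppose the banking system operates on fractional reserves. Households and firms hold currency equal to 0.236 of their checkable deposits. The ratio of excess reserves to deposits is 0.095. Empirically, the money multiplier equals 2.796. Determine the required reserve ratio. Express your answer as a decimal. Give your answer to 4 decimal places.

0.1111

Using m = 2.796. Since m = (1 + c)/(c + rr + e), the denominator satisfies c + rr + e = (1 + c)/m = (1 + 0.236) / 2.796 ≈ 0.442060.
With c = 0.236 and e = 0.095, the required reserve ratio is 0.442060 − 0.236 − 0.095 = 0.11106.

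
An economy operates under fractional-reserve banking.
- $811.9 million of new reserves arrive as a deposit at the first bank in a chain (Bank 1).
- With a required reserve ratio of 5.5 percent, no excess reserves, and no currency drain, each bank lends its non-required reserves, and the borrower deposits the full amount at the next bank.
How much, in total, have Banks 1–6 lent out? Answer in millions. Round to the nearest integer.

Bank i lends (1 − rr)^i of the original deposit: Bank 1 lends 811.9·0.9450 = 767.2455, Bank 2 lends 811.9·0.9450² ≈ 725.0470, and so on.
Summing a geometric series: total = 811.9·[0.9450·(1 − 0.9450^6) / (1 − 0.9450)] ≈ 4015.0408 million.

$4015 million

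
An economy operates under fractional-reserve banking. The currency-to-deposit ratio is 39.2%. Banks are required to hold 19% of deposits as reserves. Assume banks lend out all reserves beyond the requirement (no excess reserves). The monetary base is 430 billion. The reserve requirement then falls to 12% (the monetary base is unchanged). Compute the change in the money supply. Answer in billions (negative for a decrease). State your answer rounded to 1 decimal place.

Initially m₁ = (1 + 0.392) / (0.19 + 0.392) ≈ 2.39175, so M₁ = 2.39175 × 430 = 1028.4525 billion.
After the change m₂ = (1 + 0.392) / (0.12 + 0.392) = 2.71875, so M₂ = 2.71875 × 430 = 1169.0625 billion.
ΔM = M₂ − M₁ = 1169.0625 − 1028.4525 = 140.61 billion.

140.6 billion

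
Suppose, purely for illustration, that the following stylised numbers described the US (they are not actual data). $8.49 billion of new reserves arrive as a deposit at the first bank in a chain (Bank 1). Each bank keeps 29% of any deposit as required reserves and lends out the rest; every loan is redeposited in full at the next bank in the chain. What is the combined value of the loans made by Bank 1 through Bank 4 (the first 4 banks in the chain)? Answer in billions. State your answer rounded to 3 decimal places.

Bank i lends (1 − rr)^i of the original deposit: Bank 1 lends 8.49·0.7100 = 6.0279, Bank 2 lends 8.49·0.7100² ≈ 4.2798, and so on.
Summing a geometric series: total = 8.49·[0.7100·(1 − 0.7100^4) / (1 − 0.7100)] ≈ 15.5038 billion.

$15.504 billion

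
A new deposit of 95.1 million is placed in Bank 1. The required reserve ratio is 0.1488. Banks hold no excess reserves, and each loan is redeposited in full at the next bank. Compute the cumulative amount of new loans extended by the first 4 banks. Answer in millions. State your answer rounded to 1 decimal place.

Bank i lends (1 − rr)^i of the original deposit: Bank 1 lends 95.1·0.8512 ≈ 80.9491, Bank 2 lends 95.1·0.8512² ≈ 68.9039, and so on.
Summing a geometric series: total = 95.1·[0.8512·(1 − 0.8512^4) / (1 − 0.8512)] ≈ 258.4277 million.

258.4 million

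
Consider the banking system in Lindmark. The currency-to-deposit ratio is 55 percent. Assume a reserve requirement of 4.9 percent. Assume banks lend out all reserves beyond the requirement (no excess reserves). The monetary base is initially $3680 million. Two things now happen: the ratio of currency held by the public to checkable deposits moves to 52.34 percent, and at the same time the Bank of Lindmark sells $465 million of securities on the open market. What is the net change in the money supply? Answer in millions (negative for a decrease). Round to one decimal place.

Before: m₁ = (1 + 0.55) / (0.049 + 0.55) ≈ 2.587646, MB₁ = 3680, so M₁ = 2.587646 × 3680 ≈ 9522.5373 million.
After: m₂ = (1 + 0.5234) / (0.049 + 0.5234) ≈ 2.661426, MB₂ = 3680 − 465 = 3215, so M₂ = 2.661426 × 3215 ≈ 8556.4846 million.
ΔM = M₂ − M₁ = 8556.4846 − 9522.5373 = -966.0527 million.

-966.1 million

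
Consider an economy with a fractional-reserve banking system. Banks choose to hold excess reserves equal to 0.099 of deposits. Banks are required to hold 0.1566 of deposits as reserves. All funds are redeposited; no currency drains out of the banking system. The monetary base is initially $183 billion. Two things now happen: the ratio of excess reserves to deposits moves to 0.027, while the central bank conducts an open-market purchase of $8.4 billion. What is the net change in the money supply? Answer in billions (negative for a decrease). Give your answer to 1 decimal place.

Before: m₁ = 1 / (0.1566 + 0.099) ≈ 3.91236, MB₁ = 183, so M₁ = 3.91236 × 183 ≈ 715.9619 billion.
After: m₂ = 1 / (0.1566 + 0.027) ≈ 5.44662, MB₂ = 183 + 8.4 = 191.4, so M₂ = 5.44662 × 191.4 ≈ 1042.4831 billion.
ΔM = M₂ − M₁ = 1042.4831 − 715.9619 = 326.5212 billion.

$326.5 billion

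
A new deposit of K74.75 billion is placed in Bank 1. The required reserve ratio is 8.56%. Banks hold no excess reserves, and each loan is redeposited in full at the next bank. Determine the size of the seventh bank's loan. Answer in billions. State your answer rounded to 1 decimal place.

Each bank lends a fraction (1 − rr) = 0.9144 of the deposit it receives, so Bank 7 receives 74.75·0.9144^6 and lends 74.75·0.9144^7 ≈ 39.9544 billion.

K40.0 billion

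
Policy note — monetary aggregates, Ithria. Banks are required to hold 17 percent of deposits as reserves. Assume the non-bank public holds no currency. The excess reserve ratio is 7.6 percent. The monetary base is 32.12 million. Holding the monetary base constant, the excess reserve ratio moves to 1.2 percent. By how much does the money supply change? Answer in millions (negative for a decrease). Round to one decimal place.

Initially m₁ = 1 / (0.17 + 0.076) ≈ 4.0650, so M₁ = 4.0650 × 32.12 = 130.5678 million.
After the change m₂ = 1 / (0.17 + 0.012) ≈ 5.4945, so M₂ = 5.4945 × 32.12 ≈ 176.4833 million.
ΔM = M₂ − M₁ = 176.4833 − 130.5678 = 45.9155 million.

45.9 million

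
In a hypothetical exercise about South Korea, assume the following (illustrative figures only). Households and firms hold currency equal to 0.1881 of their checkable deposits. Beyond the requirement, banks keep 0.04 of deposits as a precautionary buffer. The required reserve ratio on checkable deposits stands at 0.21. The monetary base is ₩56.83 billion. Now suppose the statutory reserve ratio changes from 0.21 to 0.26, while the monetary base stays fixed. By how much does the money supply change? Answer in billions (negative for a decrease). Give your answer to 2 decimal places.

Initially m₁ = (1 + 0.1881) / (0.21 + 0.04 + 0.1881) ≈ 2.71194, so M₁ = 2.71194 × 56.83 ≈ 154.1196 billion.
After the change m₂ = (1 + 0.1881) / (0.26 + 0.04 + 0.1881) ≈ 2.43413, so M₂ = 2.43413 × 56.83 ≈ 138.3316 billion.
ΔM = M₂ − M₁ = 138.3316 − 154.1196 = -15.788 billion.

-15.79 billion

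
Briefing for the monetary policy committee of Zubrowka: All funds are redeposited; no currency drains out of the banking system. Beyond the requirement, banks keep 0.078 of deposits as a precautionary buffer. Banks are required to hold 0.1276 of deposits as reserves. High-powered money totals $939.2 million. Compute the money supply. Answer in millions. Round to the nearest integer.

$4568 million

The money multiplier is m = 1 / (rr + e) = 1 / (0.1276 + 0.078) ≈ 4.8638.
So M = m × MB = 4.8638 × 939.2 ≈ 4568.081 million.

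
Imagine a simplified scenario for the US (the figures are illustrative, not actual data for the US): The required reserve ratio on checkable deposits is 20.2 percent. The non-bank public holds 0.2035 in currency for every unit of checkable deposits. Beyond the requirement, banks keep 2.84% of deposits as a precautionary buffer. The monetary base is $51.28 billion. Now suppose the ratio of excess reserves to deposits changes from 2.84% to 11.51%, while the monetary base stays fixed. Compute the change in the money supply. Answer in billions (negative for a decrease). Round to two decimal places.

Initially m₁ = (1 + 0.2035) / (0.202 + 0.0284 + 0.2035) ≈ 2.77368, so M₁ = 2.77368 × 51.28 ≈ 142.2343 billion.
After the change m₂ = (1 + 0.2035) / (0.202 + 0.1151 + 0.2035) ≈ 2.31176, so M₂ = 2.31176 × 51.28 ≈ 118.5471 billion.
ΔM = M₂ − M₁ = 118.5471 − 142.2343 = -23.6872 billion.

-23.69 billion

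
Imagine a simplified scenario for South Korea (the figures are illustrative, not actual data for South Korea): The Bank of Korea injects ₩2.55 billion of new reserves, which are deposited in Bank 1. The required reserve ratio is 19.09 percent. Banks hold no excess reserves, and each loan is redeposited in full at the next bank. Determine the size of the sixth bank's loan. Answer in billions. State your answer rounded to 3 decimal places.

Each bank lends a fraction (1 − rr) = 0.8091 of the deposit it receives, so Bank 6 receives 2.55·0.8091^5 and lends 2.55·0.8091^6 ≈ 0.7154 billion.

₩0.715 billion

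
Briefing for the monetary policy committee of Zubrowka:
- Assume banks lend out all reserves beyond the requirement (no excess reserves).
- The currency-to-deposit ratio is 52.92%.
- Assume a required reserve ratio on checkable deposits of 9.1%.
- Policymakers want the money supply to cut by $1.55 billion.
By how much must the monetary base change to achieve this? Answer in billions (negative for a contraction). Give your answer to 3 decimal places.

-0.629 billion

The money multiplier is m = (1 + c) / (rr + c) = (1 + 0.5292) / (0.091 + 0.5292) ≈ 2.46566.
ΔMB = ΔM / m = (−1.55) / 2.46566 ≈ -0.6286 billion.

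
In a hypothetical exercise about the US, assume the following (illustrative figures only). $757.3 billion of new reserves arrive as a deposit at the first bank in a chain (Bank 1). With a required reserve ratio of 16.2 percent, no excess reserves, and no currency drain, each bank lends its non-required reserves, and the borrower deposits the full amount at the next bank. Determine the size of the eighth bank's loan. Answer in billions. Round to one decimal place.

Each bank lends a fraction (1 − rr) = 0.8380 of the deposit it receives, so Bank 8 receives 757.3·0.8380^7 and lends 757.3·0.8380^8 ≈ 184.1705 billion.

$184.2 billion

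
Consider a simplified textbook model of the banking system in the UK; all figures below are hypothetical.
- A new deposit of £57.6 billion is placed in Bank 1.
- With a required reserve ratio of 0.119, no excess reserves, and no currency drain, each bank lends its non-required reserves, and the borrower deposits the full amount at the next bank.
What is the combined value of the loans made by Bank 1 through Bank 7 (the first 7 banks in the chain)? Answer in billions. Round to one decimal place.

£250.8 billion

Bank i lends (1 − rr)^i of the original deposit: Bank 1 lends 57.6·0.8810 = 50.7456, Bank 2 lends 57.6·0.8810² ≈ 44.7069, and so on.
Summing a geometric series: total = 57.6·[0.8810·(1 − 0.8810^7) / (1 − 0.8810)] ≈ 250.7696 billion.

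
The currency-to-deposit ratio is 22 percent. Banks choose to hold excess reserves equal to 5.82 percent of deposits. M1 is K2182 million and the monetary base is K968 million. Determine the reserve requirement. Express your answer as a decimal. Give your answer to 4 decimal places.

Using m = M/MB = 2182/968 ≈ 2.254132. Since m = (1 + c)/(c + rr + e), the denominator satisfies c + rr + e = (1 + c)/m = (1 + 0.22) / 2.254132 ≈ 0.541228.
With c = 0.22 and e = 0.0582, the reserve requirement is 0.541228 − 0.22 − 0.0582 = 0.263028.

0.2630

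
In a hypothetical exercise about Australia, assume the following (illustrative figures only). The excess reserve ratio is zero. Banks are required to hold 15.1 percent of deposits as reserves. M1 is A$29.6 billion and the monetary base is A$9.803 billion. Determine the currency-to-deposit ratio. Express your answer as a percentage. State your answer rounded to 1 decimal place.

26.9%

Using m = M/MB = 29.6/9.803 ≈ 3.019484. From m = (1 + c)/(c + rr + e), rearranging gives 1 + c = m·(c + rr + e), so c·(1 − m) = m·(rr + e) − 1.
Hence c = [m·(rr + e) − 1]/(1 − m) = [3.019484 × (0.151 + 0) − 1] / (1 − 3.019484) ≈ 0.269404.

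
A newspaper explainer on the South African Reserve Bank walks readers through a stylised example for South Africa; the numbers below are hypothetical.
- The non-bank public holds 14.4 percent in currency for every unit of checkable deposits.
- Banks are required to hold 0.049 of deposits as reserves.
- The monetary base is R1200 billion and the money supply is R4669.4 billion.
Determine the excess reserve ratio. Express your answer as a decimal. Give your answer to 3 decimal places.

0.101

Using m = M/MB = 4669.4/1200 ≈ 3.891167. Since m = (1 + c)/(c + rr + e), the denominator satisfies c + rr + e = (1 + c)/m = (1 + 0.144) / 3.891167 ≈ 0.293999.
With c = 0.144 and rr = 0.049, the excess reserve ratio is 0.293999 − 0.144 − 0.049 = 0.100999.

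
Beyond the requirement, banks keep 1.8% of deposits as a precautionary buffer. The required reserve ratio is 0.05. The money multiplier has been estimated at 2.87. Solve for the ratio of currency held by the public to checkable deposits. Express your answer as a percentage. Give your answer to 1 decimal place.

43.0%

Using m = 2.87. From m = (1 + c)/(c + rr + e), rearranging gives 1 + c = m·(c + rr + e), so c·(1 − m) = m·(rr + e) − 1.
Hence c = [m·(rr + e) − 1]/(1 − m) = [2.87 × (0.05 + 0.018) − 1] / (1 − 2.87) ≈ 0.430396.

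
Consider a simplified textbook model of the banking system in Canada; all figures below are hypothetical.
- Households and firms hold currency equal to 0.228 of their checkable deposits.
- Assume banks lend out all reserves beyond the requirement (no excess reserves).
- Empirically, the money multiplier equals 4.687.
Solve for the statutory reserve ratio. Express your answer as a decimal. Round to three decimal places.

Using m = 4.687. Since m = (1 + c)/(c + rr + e), the denominator satisfies c + rr + e = (1 + c)/m = (1 + 0.228) / 4.687 ≈ 0.262001.
With c = 0.228 and e = 0, the statutory reserve ratio is 0.262001 − 0.228 − 0 = 0.034001.

0.034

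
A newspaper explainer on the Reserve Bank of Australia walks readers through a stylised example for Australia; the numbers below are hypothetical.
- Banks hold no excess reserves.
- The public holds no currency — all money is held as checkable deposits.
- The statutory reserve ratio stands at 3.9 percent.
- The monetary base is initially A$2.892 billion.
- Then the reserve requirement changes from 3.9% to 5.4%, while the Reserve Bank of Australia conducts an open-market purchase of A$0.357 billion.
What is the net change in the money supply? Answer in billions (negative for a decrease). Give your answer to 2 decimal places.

-13.99 billion

Before: m₁ = 1 / (0.039) ≈ 25.6410, MB₁ = 2.892, so M₁ = 25.6410 × 2.892 ≈ 74.1538 billion.
After: m₂ = 1 / (0.054) ≈ 18.5185, MB₂ = 2.892 + 0.357 = 3.249, so M₂ = 18.5185 × 3.249 ≈ 60.1666 billion.
ΔM = M₂ − M₁ = 60.1666 − 74.1538 = -13.9872 billion.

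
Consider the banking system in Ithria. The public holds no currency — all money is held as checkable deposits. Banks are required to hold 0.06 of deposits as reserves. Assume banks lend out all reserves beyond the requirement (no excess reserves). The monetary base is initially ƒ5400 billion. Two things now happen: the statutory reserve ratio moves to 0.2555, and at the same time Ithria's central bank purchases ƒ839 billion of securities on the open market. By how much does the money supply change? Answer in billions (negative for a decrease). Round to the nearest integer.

Before: m₁ = 1 / (0.06) ≈ 16.66667, MB₁ = 5400, so M₁ = 16.66667 × 5400 = 90000.018 billion.
After: m₂ = 1 / (0.2555) ≈ 3.91389, MB₂ = 5400 + 839 = 6239, so M₂ = 3.91389 × 6239 ≈ 24418.7597 billion.
ΔM = M₂ − M₁ = 24418.7597 − 90000.018 = -65581.2583 billion.

-65581 billion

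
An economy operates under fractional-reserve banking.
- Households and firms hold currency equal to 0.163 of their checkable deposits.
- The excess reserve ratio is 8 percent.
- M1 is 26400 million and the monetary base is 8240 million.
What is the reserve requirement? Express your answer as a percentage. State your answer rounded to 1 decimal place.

12.0%

Using m = M/MB = 26400/8240 ≈ 3.203883. Since m = (1 + c)/(c + rr + e), the denominator satisfies c + rr + e = (1 + c)/m = (1 + 0.163) / 3.203883 ≈ 0.362997.
With c = 0.163 and e = 0.08, the reserve requirement is 0.362997 − 0.163 − 0.08 = 0.119997.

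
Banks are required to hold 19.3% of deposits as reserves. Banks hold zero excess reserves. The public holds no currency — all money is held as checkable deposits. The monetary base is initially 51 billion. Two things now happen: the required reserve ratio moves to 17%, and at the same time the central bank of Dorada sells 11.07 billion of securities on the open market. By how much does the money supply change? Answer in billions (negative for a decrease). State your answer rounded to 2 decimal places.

-29.37 billion

Before: m₁ = 1 / (0.193) ≈ 5.18135, MB₁ = 51, so M₁ = 5.18135 × 51 ≈ 264.2489 billion.
After: m₂ = 1 / (0.17) ≈ 5.88235, MB₂ = 51 − 11.07 = 39.93, so M₂ = 5.88235 × 39.93 ≈ 234.8822 billion.
ΔM = M₂ − M₁ = 234.8822 − 264.2489 = -29.3667 billion.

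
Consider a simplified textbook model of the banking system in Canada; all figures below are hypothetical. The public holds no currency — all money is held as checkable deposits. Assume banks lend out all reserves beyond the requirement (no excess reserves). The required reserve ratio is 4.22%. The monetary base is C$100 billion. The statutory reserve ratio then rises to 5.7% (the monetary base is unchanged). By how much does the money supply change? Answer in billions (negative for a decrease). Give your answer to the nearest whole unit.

Initially m₁ = 1 / (0.0422) ≈ 23.6967, so M₁ = 23.6967 × 100 = 2369.67 billion.
After the change m₂ = 1 / (0.057) ≈ 17.5439, so M₂ = 17.5439 × 100 = 1754.39 billion.
ΔM = M₂ − M₁ = 1754.39 − 2369.67 = -615.28 billion.

-615 billion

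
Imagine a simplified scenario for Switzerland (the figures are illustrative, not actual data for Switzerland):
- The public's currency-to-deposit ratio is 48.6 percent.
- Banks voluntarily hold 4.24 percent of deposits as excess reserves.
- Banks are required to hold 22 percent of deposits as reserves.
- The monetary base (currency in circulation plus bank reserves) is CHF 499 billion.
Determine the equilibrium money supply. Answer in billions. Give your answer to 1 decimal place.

The money multiplier is m = (1 + c) / (rr + e + c) = (1 + 0.486) / (0.22 + 0.0424 + 0.486) ≈ 1.98557.
So M = m × MB = 1.98557 × 499 ≈ 990.7994 billion.

CHF 990.8 billion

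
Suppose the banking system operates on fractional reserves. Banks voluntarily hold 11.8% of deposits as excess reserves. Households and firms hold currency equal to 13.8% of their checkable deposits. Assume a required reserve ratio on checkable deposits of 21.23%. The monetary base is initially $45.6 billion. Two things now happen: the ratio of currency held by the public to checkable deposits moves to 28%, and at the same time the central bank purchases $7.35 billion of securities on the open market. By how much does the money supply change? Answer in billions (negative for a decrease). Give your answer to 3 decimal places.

$0.243 billion

Before: m₁ = (1 + 0.138) / (0.2123 + 0.118 + 0.138) ≈ 2.430066, MB₁ = 45.6, so M₁ = 2.430066 × 45.6 ≈ 110.811 billion.
After: m₂ = (1 + 0.28) / (0.2123 + 0.118 + 0.28) ≈ 2.097329, MB₂ = 45.6 + 7.35 = 52.95, so M₂ = 2.097329 × 52.95 ≈ 111.0536 billion.
ΔM = M₂ − M₁ = 111.0536 − 110.811 = 0.2426 billion.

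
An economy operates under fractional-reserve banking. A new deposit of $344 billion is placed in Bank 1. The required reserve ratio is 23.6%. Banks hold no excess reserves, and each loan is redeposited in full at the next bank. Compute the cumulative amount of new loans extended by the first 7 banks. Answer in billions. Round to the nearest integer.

Bank i lends (1 − rr)^i of the original deposit: Bank 1 lends 344·0.7640 = 262.8160, Bank 2 lends 344·0.7640² ≈ 200.7914, and so on.
Summing a geometric series: total = 344·[0.7640·(1 − 0.7640^7) / (1 − 0.7640)] ≈ 944.4299 billion.

$944 billion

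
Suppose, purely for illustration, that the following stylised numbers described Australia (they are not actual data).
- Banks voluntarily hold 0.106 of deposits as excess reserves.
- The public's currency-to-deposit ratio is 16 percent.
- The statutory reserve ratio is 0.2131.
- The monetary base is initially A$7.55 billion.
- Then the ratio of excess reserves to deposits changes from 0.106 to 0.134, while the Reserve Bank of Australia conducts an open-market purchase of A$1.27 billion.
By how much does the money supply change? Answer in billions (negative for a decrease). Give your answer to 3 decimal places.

Before: m₁ = (1 + 0.16) / (0.2131 + 0.106 + 0.16) ≈ 2.42121, MB₁ = 7.55, so M₁ = 2.42121 × 7.55 ≈ 18.2801 billion.
After: m₂ = (1 + 0.16) / (0.2131 + 0.134 + 0.16) ≈ 2.28752, MB₂ = 7.55 + 1.27 = 8.82, so M₂ = 2.28752 × 8.82 ≈ 20.1759 billion.
ΔM = M₂ − M₁ = 20.1759 − 18.2801 = 1.8958 billion.

A$1.896 billion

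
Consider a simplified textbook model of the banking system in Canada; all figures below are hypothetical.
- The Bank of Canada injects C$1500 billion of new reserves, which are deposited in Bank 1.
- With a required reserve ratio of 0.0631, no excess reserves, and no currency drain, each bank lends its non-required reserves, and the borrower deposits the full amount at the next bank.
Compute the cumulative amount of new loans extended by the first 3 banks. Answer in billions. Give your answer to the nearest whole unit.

Bank i lends (1 − rr)^i of the original deposit: Bank 1 lends 1500·0.9369 = 1405.3500, Bank 2 lends 1500·0.9369² ≈ 1316.6724, and so on.
Summing a geometric series: total = 1500·[0.9369·(1 − 0.9369^3) / (1 − 0.9369)] ≈ 3955.6128 billion.

C$3956 billion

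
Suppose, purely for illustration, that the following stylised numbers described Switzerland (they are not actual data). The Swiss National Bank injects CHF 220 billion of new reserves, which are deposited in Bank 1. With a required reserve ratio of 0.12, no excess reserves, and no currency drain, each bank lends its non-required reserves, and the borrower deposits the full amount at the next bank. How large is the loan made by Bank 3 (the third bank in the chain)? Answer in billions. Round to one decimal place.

CHF 149.9 billion

Each bank lends a fraction (1 − rr) = 0.8800 of the deposit it receives, so Bank 3 receives 220·0.8800^2 and lends 220·0.8800^3 ≈ 149.9238 billion.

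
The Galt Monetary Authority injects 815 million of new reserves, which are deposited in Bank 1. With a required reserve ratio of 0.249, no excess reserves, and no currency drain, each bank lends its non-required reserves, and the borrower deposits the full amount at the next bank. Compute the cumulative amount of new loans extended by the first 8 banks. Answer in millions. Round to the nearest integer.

Bank i lends (1 − rr)^i of the original deposit: Bank 1 lends 815·0.7510 = 612.0650, Bank 2 lends 815·0.7510² ≈ 459.6608, and so on.
Summing a geometric series: total = 815·[0.7510·(1 − 0.7510^8) / (1 − 0.7510)] ≈ 2209.3684 million.

2209 million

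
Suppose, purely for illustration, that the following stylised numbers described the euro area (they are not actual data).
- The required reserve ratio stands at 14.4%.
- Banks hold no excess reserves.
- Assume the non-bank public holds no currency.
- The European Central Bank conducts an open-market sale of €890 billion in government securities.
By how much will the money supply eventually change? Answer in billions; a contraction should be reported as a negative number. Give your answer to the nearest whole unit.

-6181 billion

The simple money multiplier is m = 1/rr = 1/0.144 ≈ 6.9444.
An open-market sale reduces the monetary base by 890 billion, so ΔM = m × ΔMB = 6.9444 × (−890) = -6180.516 billion.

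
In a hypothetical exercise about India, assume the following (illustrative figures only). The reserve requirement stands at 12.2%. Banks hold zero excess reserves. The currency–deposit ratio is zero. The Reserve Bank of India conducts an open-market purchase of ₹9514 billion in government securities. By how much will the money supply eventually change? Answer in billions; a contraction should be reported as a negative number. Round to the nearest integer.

₹77984 billion

The simple money multiplier is m = 1/rr = 1/0.122 ≈ 8.19672.
An open-market purchase increases the monetary base by 9514 billion, so ΔM = m × ΔMB = 8.19672 × 9514 ≈ 77983.5941 billion.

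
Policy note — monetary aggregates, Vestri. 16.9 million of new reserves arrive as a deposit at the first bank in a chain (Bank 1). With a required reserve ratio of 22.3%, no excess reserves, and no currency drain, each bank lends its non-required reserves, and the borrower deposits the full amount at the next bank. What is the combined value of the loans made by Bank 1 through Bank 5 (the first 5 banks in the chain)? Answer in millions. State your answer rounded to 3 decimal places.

42.208 million

Bank i lends (1 − rr)^i of the original deposit: Bank 1 lends 16.9·0.7770 = 13.1313, Bank 2 lends 16.9·0.7770² ≈ 10.2030, and so on.
Summing a geometric series: total = 16.9·[0.7770·(1 − 0.7770^5) / (1 − 0.7770)] ≈ 42.2081 million.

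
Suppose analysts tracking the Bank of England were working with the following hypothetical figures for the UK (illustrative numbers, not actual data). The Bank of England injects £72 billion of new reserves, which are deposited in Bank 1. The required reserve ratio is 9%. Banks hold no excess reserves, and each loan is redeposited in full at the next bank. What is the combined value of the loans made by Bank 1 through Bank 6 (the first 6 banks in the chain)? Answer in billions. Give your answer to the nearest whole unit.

Bank i lends (1 − rr)^i of the original deposit: Bank 1 lends 72·0.9100 = 65.5200, Bank 2 lends 72·0.9100² = 59.6232, and so on.
Summing a geometric series: total = 72·[0.9100·(1 − 0.9100^6) / (1 − 0.9100)] ≈ 314.5912 billion.

£315 billion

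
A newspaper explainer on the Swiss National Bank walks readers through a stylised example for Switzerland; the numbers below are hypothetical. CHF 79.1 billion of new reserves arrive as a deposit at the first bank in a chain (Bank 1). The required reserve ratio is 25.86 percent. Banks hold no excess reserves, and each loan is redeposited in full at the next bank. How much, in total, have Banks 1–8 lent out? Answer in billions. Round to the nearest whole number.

CHF 206 billion

Bank i lends (1 − rr)^i of the original deposit: Bank 1 lends 79.1·0.7414 ≈ 58.6447, Bank 2 lends 79.1·0.7414² ≈ 43.4792, and so on.
Summing a geometric series: total = 79.1·[0.7414·(1 − 0.7414^8) / (1 − 0.7414)] ≈ 206.0754 billion.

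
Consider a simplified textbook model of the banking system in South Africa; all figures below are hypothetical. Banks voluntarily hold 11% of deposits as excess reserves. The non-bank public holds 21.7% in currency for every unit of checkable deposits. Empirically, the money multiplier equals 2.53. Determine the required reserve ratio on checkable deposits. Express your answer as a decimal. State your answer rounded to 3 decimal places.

Using m = 2.53. Since m = (1 + c)/(c + rr + e), the denominator satisfies c + rr + e = (1 + c)/m = (1 + 0.217) / 2.53 ≈ 0.481028.
With c = 0.217 and e = 0.11, the required reserve ratio on checkable deposits is 0.481028 − 0.217 − 0.11 = 0.154028.

0.154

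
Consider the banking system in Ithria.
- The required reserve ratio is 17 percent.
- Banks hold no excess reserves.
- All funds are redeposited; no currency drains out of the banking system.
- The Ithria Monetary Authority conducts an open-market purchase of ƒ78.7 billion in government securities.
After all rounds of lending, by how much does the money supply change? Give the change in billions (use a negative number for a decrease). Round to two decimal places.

ƒ462.94 billion

The simple money multiplier is m = 1/rr = 1/0.17 ≈ 5.88235.
An open-market purchase increases the monetary base by 78.7 billion, so ΔM = m × ΔMB = 5.88235 × 78.7 ≈ 462.9409 billion.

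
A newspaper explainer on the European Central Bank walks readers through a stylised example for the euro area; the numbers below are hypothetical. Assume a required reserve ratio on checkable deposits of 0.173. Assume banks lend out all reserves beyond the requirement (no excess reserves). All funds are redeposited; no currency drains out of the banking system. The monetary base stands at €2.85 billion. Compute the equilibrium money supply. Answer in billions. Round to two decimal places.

€16.47 billion

With no currency drain or excess reserves, the money multiplier is m = 1/rr = 1/0.173 ≈ 5.7803.
Money supply M = m × MB = 5.7803 × 2.85 ≈ 16.4739 billion.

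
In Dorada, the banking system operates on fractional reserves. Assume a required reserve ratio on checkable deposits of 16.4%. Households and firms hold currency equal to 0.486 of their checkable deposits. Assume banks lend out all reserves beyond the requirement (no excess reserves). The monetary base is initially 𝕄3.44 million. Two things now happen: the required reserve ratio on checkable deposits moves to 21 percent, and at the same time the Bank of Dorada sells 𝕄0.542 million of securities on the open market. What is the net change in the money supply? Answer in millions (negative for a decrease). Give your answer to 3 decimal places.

-1.677 million

Before: m₁ = (1 + 0.486) / (0.164 + 0.486) ≈ 2.28615, MB₁ = 3.44, so M₁ = 2.28615 × 3.44 ≈ 7.8644 million.
After: m₂ = (1 + 0.486) / (0.21 + 0.486) ≈ 2.13506, MB₂ = 3.44 − 0.542 = 2.898, so M₂ = 2.13506 × 2.898 ≈ 6.1874 million.
ΔM = M₂ − M₁ = 6.1874 − 7.8644 = -1.677 million.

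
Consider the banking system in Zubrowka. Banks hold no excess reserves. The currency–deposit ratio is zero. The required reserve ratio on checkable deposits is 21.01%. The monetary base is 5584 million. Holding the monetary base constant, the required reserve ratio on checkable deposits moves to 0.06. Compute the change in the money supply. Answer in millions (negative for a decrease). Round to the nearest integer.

66489 million

Initially m₁ = 1 / (0.2101) ≈ 4.75964, so M₁ = 4.75964 × 5584 ≈ 26577.8298 million.
After the change m₂ = 1 / (0.06) ≈ 16.66667, so M₂ = 16.66667 × 5584 ≈ 93066.6853 million.
ΔM = M₂ − M₁ = 93066.6853 − 26577.8298 = 66488.8555 million.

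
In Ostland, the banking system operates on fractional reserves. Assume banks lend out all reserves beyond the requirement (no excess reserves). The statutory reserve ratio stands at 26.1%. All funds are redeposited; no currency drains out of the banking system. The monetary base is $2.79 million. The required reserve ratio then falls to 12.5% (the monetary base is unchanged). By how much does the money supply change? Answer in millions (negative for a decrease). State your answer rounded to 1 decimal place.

Initially m₁ = 1 / (0.261) ≈ 3.8314, so M₁ = 3.8314 × 2.79 ≈ 10.6896 million.
After the change m₂ = 1 / (0.125) = 8, so M₂ = 8 × 2.79 = 22.32 million.
ΔM = M₂ − M₁ = 22.32 − 10.6896 = 11.6304 million.

$11.6 million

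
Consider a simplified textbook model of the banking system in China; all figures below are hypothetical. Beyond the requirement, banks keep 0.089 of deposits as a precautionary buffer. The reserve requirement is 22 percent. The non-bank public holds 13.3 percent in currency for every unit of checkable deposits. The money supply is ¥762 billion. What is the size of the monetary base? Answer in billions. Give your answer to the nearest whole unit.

¥297 billion

The money multiplier is m = (1 + c) / (rr + e + c) = (1 + 0.133) / (0.22 + 0.089 + 0.133) ≈ 2.5633.
MB = M / m = 762 / 2.5633 ≈ 297.273 billion.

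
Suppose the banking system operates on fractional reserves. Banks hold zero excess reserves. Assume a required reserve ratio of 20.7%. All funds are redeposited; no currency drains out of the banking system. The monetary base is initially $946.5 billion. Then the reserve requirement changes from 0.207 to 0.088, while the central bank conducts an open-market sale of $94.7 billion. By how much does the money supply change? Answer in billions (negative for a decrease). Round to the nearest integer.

$5107 billion

Before: m₁ = 1 / (0.207) ≈ 4.8309, MB₁ = 946.5, so M₁ = 4.8309 × 946.5 ≈ 4572.4468 billion.
After: m₂ = 1 / (0.088) ≈ 11.3636, MB₂ = 946.5 − 94.7 = 851.8, so M₂ = 11.3636 × 851.8 ≈ 9679.5145 billion.
ΔM = M₂ − M₁ = 9679.5145 − 4572.4468 = 5107.0677 billion.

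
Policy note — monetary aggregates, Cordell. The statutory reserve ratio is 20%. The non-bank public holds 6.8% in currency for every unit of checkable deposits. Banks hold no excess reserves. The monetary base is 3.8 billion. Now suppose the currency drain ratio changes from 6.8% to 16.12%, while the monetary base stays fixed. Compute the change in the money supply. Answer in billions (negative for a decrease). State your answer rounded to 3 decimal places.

Initially m₁ = (1 + 0.068) / (0.2 + 0.068) ≈ 3.98507, so M₁ = 3.98507 × 3.8 ≈ 15.1433 billion.
After the change m₂ = (1 + 0.1612) / (0.2 + 0.1612) ≈ 3.21484, so M₂ = 3.21484 × 3.8 ≈ 12.2164 billion.
ΔM = M₂ − M₁ = 12.2164 − 15.1433 = -2.9269 billion.

-2.927 billion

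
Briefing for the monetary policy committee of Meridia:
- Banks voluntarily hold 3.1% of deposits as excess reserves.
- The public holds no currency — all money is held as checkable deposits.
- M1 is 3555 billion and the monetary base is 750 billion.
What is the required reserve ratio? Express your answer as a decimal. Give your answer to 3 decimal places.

Using m = M/MB = 3555/750 = 4.740000. Since m = (1 + c)/(c + rr + e), the denominator satisfies c + rr + e = (1 + c)/m = (1 + 0) / 4.740000 ≈ 0.210970.
With c = 0 and e = 0.031, the required reserve ratio is 0.210970 − 0 − 0.031 = 0.17997.

0.180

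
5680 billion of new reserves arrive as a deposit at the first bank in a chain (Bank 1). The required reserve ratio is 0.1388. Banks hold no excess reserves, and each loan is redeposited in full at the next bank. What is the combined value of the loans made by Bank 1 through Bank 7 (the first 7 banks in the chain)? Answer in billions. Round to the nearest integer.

22860 billion

Bank i lends (1 − rr)^i of the original deposit: Bank 1 lends 5680·0.8612 = 4891.6160, Bank 2 lends 5680·0.8612² ≈ 4212.6597, and so on.
Summing a geometric series: total = 5680·[0.8612·(1 − 0.8612^7) / (1 − 0.8612)] ≈ 22860.1834 billion.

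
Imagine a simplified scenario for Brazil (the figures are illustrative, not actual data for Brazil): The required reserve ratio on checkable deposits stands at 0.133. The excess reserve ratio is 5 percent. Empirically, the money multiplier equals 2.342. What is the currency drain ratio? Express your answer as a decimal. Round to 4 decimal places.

0.4258

Using m = 2.342. From m = (1 + c)/(c + rr + e), rearranging gives 1 + c = m·(c + rr + e), so c·(1 − m) = m·(rr + e) − 1.
Hence c = [m·(rr + e) − 1]/(1 − m) = [2.342 × (0.133 + 0.05) − 1] / (1 − 2.342) ≈ 0.425793.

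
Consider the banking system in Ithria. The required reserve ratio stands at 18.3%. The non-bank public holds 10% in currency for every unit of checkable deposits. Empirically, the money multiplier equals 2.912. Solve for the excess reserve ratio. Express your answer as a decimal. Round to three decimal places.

0.095

Using m = 2.912. Since m = (1 + c)/(c + rr + e), the denominator satisfies c + rr + e = (1 + c)/m = (1 + 0.1) / 2.912 ≈ 0.377747.
With c = 0.1 and rr = 0.183, the excess reserve ratio is 0.377747 − 0.1 − 0.183 = 0.094747.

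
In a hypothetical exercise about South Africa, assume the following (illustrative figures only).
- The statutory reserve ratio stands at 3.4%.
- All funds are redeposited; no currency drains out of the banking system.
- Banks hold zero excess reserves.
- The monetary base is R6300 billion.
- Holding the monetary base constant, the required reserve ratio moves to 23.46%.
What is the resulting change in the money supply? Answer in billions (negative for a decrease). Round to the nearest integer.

Initially m₁ = 1 / (0.034) ≈ 29.41176, so M₁ = 29.41176 × 6300 = 185294.088 billion.
After the change m₂ = 1 / (0.2346) ≈ 4.26257, so M₂ = 4.26257 × 6300 = 26854.191 billion.
ΔM = M₂ − M₁ = 26854.191 − 185294.088 = -158439.897 billion.

-158440 billion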